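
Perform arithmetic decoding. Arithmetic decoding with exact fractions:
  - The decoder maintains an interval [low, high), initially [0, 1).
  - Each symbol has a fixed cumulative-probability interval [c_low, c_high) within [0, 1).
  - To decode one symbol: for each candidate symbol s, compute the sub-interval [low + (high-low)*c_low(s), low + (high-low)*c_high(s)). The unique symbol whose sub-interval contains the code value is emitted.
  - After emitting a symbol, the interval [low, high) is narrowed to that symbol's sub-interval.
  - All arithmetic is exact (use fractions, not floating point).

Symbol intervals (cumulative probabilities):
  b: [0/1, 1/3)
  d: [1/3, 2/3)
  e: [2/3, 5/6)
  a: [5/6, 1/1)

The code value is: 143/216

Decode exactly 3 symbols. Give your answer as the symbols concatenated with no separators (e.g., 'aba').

Step 1: interval [0/1, 1/1), width = 1/1 - 0/1 = 1/1
  'b': [0/1 + 1/1*0/1, 0/1 + 1/1*1/3) = [0/1, 1/3)
  'd': [0/1 + 1/1*1/3, 0/1 + 1/1*2/3) = [1/3, 2/3) <- contains code 143/216
  'e': [0/1 + 1/1*2/3, 0/1 + 1/1*5/6) = [2/3, 5/6)
  'a': [0/1 + 1/1*5/6, 0/1 + 1/1*1/1) = [5/6, 1/1)
  emit 'd', narrow to [1/3, 2/3)
Step 2: interval [1/3, 2/3), width = 2/3 - 1/3 = 1/3
  'b': [1/3 + 1/3*0/1, 1/3 + 1/3*1/3) = [1/3, 4/9)
  'd': [1/3 + 1/3*1/3, 1/3 + 1/3*2/3) = [4/9, 5/9)
  'e': [1/3 + 1/3*2/3, 1/3 + 1/3*5/6) = [5/9, 11/18)
  'a': [1/3 + 1/3*5/6, 1/3 + 1/3*1/1) = [11/18, 2/3) <- contains code 143/216
  emit 'a', narrow to [11/18, 2/3)
Step 3: interval [11/18, 2/3), width = 2/3 - 11/18 = 1/18
  'b': [11/18 + 1/18*0/1, 11/18 + 1/18*1/3) = [11/18, 17/27)
  'd': [11/18 + 1/18*1/3, 11/18 + 1/18*2/3) = [17/27, 35/54)
  'e': [11/18 + 1/18*2/3, 11/18 + 1/18*5/6) = [35/54, 71/108)
  'a': [11/18 + 1/18*5/6, 11/18 + 1/18*1/1) = [71/108, 2/3) <- contains code 143/216
  emit 'a', narrow to [71/108, 2/3)

Answer: daa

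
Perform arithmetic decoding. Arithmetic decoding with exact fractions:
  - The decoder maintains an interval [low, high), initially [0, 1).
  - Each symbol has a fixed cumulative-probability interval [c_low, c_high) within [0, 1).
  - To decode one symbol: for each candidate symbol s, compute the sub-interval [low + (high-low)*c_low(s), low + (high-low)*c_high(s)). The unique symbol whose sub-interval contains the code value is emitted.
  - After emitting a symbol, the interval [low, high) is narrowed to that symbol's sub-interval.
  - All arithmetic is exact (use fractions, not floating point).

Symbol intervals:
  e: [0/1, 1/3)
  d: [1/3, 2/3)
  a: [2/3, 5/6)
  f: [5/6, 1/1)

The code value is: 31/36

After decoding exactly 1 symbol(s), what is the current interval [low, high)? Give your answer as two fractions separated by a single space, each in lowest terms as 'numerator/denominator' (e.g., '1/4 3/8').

Answer: 5/6 1/1

Derivation:
Step 1: interval [0/1, 1/1), width = 1/1 - 0/1 = 1/1
  'e': [0/1 + 1/1*0/1, 0/1 + 1/1*1/3) = [0/1, 1/3)
  'd': [0/1 + 1/1*1/3, 0/1 + 1/1*2/3) = [1/3, 2/3)
  'a': [0/1 + 1/1*2/3, 0/1 + 1/1*5/6) = [2/3, 5/6)
  'f': [0/1 + 1/1*5/6, 0/1 + 1/1*1/1) = [5/6, 1/1) <- contains code 31/36
  emit 'f', narrow to [5/6, 1/1)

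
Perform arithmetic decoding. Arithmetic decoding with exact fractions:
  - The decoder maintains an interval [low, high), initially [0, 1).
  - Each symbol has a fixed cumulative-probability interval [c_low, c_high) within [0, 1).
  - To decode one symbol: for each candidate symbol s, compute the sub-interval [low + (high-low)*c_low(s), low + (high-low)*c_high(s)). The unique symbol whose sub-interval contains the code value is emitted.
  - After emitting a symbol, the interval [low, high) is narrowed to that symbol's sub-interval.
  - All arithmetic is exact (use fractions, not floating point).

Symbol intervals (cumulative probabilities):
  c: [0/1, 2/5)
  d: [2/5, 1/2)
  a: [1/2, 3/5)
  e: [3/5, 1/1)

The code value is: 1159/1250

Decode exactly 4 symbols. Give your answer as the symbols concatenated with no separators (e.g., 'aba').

Step 1: interval [0/1, 1/1), width = 1/1 - 0/1 = 1/1
  'c': [0/1 + 1/1*0/1, 0/1 + 1/1*2/5) = [0/1, 2/5)
  'd': [0/1 + 1/1*2/5, 0/1 + 1/1*1/2) = [2/5, 1/2)
  'a': [0/1 + 1/1*1/2, 0/1 + 1/1*3/5) = [1/2, 3/5)
  'e': [0/1 + 1/1*3/5, 0/1 + 1/1*1/1) = [3/5, 1/1) <- contains code 1159/1250
  emit 'e', narrow to [3/5, 1/1)
Step 2: interval [3/5, 1/1), width = 1/1 - 3/5 = 2/5
  'c': [3/5 + 2/5*0/1, 3/5 + 2/5*2/5) = [3/5, 19/25)
  'd': [3/5 + 2/5*2/5, 3/5 + 2/5*1/2) = [19/25, 4/5)
  'a': [3/5 + 2/5*1/2, 3/5 + 2/5*3/5) = [4/5, 21/25)
  'e': [3/5 + 2/5*3/5, 3/5 + 2/5*1/1) = [21/25, 1/1) <- contains code 1159/1250
  emit 'e', narrow to [21/25, 1/1)
Step 3: interval [21/25, 1/1), width = 1/1 - 21/25 = 4/25
  'c': [21/25 + 4/25*0/1, 21/25 + 4/25*2/5) = [21/25, 113/125)
  'd': [21/25 + 4/25*2/5, 21/25 + 4/25*1/2) = [113/125, 23/25)
  'a': [21/25 + 4/25*1/2, 21/25 + 4/25*3/5) = [23/25, 117/125) <- contains code 1159/1250
  'e': [21/25 + 4/25*3/5, 21/25 + 4/25*1/1) = [117/125, 1/1)
  emit 'a', narrow to [23/25, 117/125)
Step 4: interval [23/25, 117/125), width = 117/125 - 23/25 = 2/125
  'c': [23/25 + 2/125*0/1, 23/25 + 2/125*2/5) = [23/25, 579/625)
  'd': [23/25 + 2/125*2/5, 23/25 + 2/125*1/2) = [579/625, 116/125) <- contains code 1159/1250
  'a': [23/25 + 2/125*1/2, 23/25 + 2/125*3/5) = [116/125, 581/625)
  'e': [23/25 + 2/125*3/5, 23/25 + 2/125*1/1) = [581/625, 117/125)
  emit 'd', narrow to [579/625, 116/125)

Answer: eead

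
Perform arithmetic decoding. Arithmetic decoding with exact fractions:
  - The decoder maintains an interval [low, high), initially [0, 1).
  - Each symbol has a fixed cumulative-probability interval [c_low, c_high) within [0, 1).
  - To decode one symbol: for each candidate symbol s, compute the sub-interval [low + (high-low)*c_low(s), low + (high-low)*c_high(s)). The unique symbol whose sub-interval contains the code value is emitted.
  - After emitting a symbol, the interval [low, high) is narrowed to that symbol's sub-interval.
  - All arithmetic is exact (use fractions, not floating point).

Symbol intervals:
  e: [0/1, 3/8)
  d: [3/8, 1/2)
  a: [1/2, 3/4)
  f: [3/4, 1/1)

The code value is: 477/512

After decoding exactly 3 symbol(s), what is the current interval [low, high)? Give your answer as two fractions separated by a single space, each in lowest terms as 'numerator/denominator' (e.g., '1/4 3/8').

Step 1: interval [0/1, 1/1), width = 1/1 - 0/1 = 1/1
  'e': [0/1 + 1/1*0/1, 0/1 + 1/1*3/8) = [0/1, 3/8)
  'd': [0/1 + 1/1*3/8, 0/1 + 1/1*1/2) = [3/8, 1/2)
  'a': [0/1 + 1/1*1/2, 0/1 + 1/1*3/4) = [1/2, 3/4)
  'f': [0/1 + 1/1*3/4, 0/1 + 1/1*1/1) = [3/4, 1/1) <- contains code 477/512
  emit 'f', narrow to [3/4, 1/1)
Step 2: interval [3/4, 1/1), width = 1/1 - 3/4 = 1/4
  'e': [3/4 + 1/4*0/1, 3/4 + 1/4*3/8) = [3/4, 27/32)
  'd': [3/4 + 1/4*3/8, 3/4 + 1/4*1/2) = [27/32, 7/8)
  'a': [3/4 + 1/4*1/2, 3/4 + 1/4*3/4) = [7/8, 15/16) <- contains code 477/512
  'f': [3/4 + 1/4*3/4, 3/4 + 1/4*1/1) = [15/16, 1/1)
  emit 'a', narrow to [7/8, 15/16)
Step 3: interval [7/8, 15/16), width = 15/16 - 7/8 = 1/16
  'e': [7/8 + 1/16*0/1, 7/8 + 1/16*3/8) = [7/8, 115/128)
  'd': [7/8 + 1/16*3/8, 7/8 + 1/16*1/2) = [115/128, 29/32)
  'a': [7/8 + 1/16*1/2, 7/8 + 1/16*3/4) = [29/32, 59/64)
  'f': [7/8 + 1/16*3/4, 7/8 + 1/16*1/1) = [59/64, 15/16) <- contains code 477/512
  emit 'f', narrow to [59/64, 15/16)

Answer: 59/64 15/16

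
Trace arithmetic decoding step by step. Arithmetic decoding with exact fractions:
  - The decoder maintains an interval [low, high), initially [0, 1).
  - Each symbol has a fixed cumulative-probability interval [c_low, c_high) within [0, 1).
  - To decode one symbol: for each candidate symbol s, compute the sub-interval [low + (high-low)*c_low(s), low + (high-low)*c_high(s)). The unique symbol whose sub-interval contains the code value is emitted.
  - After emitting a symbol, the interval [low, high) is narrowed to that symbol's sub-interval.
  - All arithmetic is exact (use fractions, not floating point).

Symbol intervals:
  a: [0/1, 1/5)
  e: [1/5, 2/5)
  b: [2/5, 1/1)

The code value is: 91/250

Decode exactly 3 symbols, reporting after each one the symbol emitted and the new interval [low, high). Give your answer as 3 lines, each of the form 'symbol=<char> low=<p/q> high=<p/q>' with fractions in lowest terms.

Answer: symbol=e low=1/5 high=2/5
symbol=b low=7/25 high=2/5
symbol=b low=41/125 high=2/5

Derivation:
Step 1: interval [0/1, 1/1), width = 1/1 - 0/1 = 1/1
  'a': [0/1 + 1/1*0/1, 0/1 + 1/1*1/5) = [0/1, 1/5)
  'e': [0/1 + 1/1*1/5, 0/1 + 1/1*2/5) = [1/5, 2/5) <- contains code 91/250
  'b': [0/1 + 1/1*2/5, 0/1 + 1/1*1/1) = [2/5, 1/1)
  emit 'e', narrow to [1/5, 2/5)
Step 2: interval [1/5, 2/5), width = 2/5 - 1/5 = 1/5
  'a': [1/5 + 1/5*0/1, 1/5 + 1/5*1/5) = [1/5, 6/25)
  'e': [1/5 + 1/5*1/5, 1/5 + 1/5*2/5) = [6/25, 7/25)
  'b': [1/5 + 1/5*2/5, 1/5 + 1/5*1/1) = [7/25, 2/5) <- contains code 91/250
  emit 'b', narrow to [7/25, 2/5)
Step 3: interval [7/25, 2/5), width = 2/5 - 7/25 = 3/25
  'a': [7/25 + 3/25*0/1, 7/25 + 3/25*1/5) = [7/25, 38/125)
  'e': [7/25 + 3/25*1/5, 7/25 + 3/25*2/5) = [38/125, 41/125)
  'b': [7/25 + 3/25*2/5, 7/25 + 3/25*1/1) = [41/125, 2/5) <- contains code 91/250
  emit 'b', narrow to [41/125, 2/5)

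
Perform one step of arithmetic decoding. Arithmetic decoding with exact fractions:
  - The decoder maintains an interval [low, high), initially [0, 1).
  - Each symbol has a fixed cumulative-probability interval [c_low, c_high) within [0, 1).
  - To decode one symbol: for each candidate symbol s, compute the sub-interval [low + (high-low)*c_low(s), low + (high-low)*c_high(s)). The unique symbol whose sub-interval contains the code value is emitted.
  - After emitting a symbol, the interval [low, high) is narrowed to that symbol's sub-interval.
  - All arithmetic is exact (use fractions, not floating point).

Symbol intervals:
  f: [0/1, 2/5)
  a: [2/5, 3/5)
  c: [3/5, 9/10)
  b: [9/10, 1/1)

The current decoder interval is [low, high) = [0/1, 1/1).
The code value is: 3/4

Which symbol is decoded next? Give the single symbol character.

Interval width = high − low = 1/1 − 0/1 = 1/1
Scaled code = (code − low) / width = (3/4 − 0/1) / 1/1 = 3/4
  f: [0/1, 2/5) 
  a: [2/5, 3/5) 
  c: [3/5, 9/10) ← scaled code falls here ✓
  b: [9/10, 1/1) 

Answer: c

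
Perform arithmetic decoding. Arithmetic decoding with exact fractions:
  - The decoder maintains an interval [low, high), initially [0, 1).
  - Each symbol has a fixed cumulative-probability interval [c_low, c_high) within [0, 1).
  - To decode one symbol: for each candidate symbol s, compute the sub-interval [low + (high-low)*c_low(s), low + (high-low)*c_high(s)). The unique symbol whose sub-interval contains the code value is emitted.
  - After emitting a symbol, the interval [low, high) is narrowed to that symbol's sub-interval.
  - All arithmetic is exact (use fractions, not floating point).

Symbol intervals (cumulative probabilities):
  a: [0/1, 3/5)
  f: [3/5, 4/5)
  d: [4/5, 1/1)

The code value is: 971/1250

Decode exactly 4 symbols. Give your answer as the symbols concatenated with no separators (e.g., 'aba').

Answer: fdaf

Derivation:
Step 1: interval [0/1, 1/1), width = 1/1 - 0/1 = 1/1
  'a': [0/1 + 1/1*0/1, 0/1 + 1/1*3/5) = [0/1, 3/5)
  'f': [0/1 + 1/1*3/5, 0/1 + 1/1*4/5) = [3/5, 4/5) <- contains code 971/1250
  'd': [0/1 + 1/1*4/5, 0/1 + 1/1*1/1) = [4/5, 1/1)
  emit 'f', narrow to [3/5, 4/5)
Step 2: interval [3/5, 4/5), width = 4/5 - 3/5 = 1/5
  'a': [3/5 + 1/5*0/1, 3/5 + 1/5*3/5) = [3/5, 18/25)
  'f': [3/5 + 1/5*3/5, 3/5 + 1/5*4/5) = [18/25, 19/25)
  'd': [3/5 + 1/5*4/5, 3/5 + 1/5*1/1) = [19/25, 4/5) <- contains code 971/1250
  emit 'd', narrow to [19/25, 4/5)
Step 3: interval [19/25, 4/5), width = 4/5 - 19/25 = 1/25
  'a': [19/25 + 1/25*0/1, 19/25 + 1/25*3/5) = [19/25, 98/125) <- contains code 971/1250
  'f': [19/25 + 1/25*3/5, 19/25 + 1/25*4/5) = [98/125, 99/125)
  'd': [19/25 + 1/25*4/5, 19/25 + 1/25*1/1) = [99/125, 4/5)
  emit 'a', narrow to [19/25, 98/125)
Step 4: interval [19/25, 98/125), width = 98/125 - 19/25 = 3/125
  'a': [19/25 + 3/125*0/1, 19/25 + 3/125*3/5) = [19/25, 484/625)
  'f': [19/25 + 3/125*3/5, 19/25 + 3/125*4/5) = [484/625, 487/625) <- contains code 971/1250
  'd': [19/25 + 3/125*4/5, 19/25 + 3/125*1/1) = [487/625, 98/125)
  emit 'f', narrow to [484/625, 487/625)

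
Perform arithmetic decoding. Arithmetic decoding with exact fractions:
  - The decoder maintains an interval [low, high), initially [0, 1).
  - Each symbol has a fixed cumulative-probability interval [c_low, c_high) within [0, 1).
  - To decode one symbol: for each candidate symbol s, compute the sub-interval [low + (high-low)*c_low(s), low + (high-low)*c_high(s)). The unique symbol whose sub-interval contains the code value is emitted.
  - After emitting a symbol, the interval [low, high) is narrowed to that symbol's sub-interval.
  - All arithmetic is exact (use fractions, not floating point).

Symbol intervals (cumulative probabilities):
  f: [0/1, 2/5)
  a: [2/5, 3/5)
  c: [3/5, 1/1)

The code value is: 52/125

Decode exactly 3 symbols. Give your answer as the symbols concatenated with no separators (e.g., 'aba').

Step 1: interval [0/1, 1/1), width = 1/1 - 0/1 = 1/1
  'f': [0/1 + 1/1*0/1, 0/1 + 1/1*2/5) = [0/1, 2/5)
  'a': [0/1 + 1/1*2/5, 0/1 + 1/1*3/5) = [2/5, 3/5) <- contains code 52/125
  'c': [0/1 + 1/1*3/5, 0/1 + 1/1*1/1) = [3/5, 1/1)
  emit 'a', narrow to [2/5, 3/5)
Step 2: interval [2/5, 3/5), width = 3/5 - 2/5 = 1/5
  'f': [2/5 + 1/5*0/1, 2/5 + 1/5*2/5) = [2/5, 12/25) <- contains code 52/125
  'a': [2/5 + 1/5*2/5, 2/5 + 1/5*3/5) = [12/25, 13/25)
  'c': [2/5 + 1/5*3/5, 2/5 + 1/5*1/1) = [13/25, 3/5)
  emit 'f', narrow to [2/5, 12/25)
Step 3: interval [2/5, 12/25), width = 12/25 - 2/5 = 2/25
  'f': [2/5 + 2/25*0/1, 2/5 + 2/25*2/5) = [2/5, 54/125) <- contains code 52/125
  'a': [2/5 + 2/25*2/5, 2/5 + 2/25*3/5) = [54/125, 56/125)
  'c': [2/5 + 2/25*3/5, 2/5 + 2/25*1/1) = [56/125, 12/25)
  emit 'f', narrow to [2/5, 54/125)

Answer: aff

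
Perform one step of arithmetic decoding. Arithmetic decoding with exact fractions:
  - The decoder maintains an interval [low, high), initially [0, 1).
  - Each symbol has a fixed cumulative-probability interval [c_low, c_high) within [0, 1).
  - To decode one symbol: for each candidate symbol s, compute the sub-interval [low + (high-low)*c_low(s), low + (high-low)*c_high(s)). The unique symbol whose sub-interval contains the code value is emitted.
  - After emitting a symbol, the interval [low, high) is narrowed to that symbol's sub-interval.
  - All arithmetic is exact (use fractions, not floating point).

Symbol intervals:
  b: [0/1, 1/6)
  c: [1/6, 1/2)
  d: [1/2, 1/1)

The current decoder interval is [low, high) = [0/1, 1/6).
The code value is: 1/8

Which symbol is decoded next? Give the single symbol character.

Interval width = high − low = 1/6 − 0/1 = 1/6
Scaled code = (code − low) / width = (1/8 − 0/1) / 1/6 = 3/4
  b: [0/1, 1/6) 
  c: [1/6, 1/2) 
  d: [1/2, 1/1) ← scaled code falls here ✓

Answer: d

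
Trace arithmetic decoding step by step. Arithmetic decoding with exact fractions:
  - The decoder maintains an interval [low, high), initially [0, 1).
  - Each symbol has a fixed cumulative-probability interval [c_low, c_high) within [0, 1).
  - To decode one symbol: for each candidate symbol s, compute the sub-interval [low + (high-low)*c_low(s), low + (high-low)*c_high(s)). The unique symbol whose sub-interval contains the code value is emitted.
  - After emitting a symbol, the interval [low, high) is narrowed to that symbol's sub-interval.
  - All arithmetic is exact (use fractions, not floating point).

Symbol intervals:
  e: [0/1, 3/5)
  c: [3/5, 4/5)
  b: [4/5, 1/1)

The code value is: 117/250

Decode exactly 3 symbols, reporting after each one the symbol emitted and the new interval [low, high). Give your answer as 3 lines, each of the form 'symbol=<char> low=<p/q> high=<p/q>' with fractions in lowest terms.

Answer: symbol=e low=0/1 high=3/5
symbol=c low=9/25 high=12/25
symbol=b low=57/125 high=12/25

Derivation:
Step 1: interval [0/1, 1/1), width = 1/1 - 0/1 = 1/1
  'e': [0/1 + 1/1*0/1, 0/1 + 1/1*3/5) = [0/1, 3/5) <- contains code 117/250
  'c': [0/1 + 1/1*3/5, 0/1 + 1/1*4/5) = [3/5, 4/5)
  'b': [0/1 + 1/1*4/5, 0/1 + 1/1*1/1) = [4/5, 1/1)
  emit 'e', narrow to [0/1, 3/5)
Step 2: interval [0/1, 3/5), width = 3/5 - 0/1 = 3/5
  'e': [0/1 + 3/5*0/1, 0/1 + 3/5*3/5) = [0/1, 9/25)
  'c': [0/1 + 3/5*3/5, 0/1 + 3/5*4/5) = [9/25, 12/25) <- contains code 117/250
  'b': [0/1 + 3/5*4/5, 0/1 + 3/5*1/1) = [12/25, 3/5)
  emit 'c', narrow to [9/25, 12/25)
Step 3: interval [9/25, 12/25), width = 12/25 - 9/25 = 3/25
  'e': [9/25 + 3/25*0/1, 9/25 + 3/25*3/5) = [9/25, 54/125)
  'c': [9/25 + 3/25*3/5, 9/25 + 3/25*4/5) = [54/125, 57/125)
  'b': [9/25 + 3/25*4/5, 9/25 + 3/25*1/1) = [57/125, 12/25) <- contains code 117/250
  emit 'b', narrow to [57/125, 12/25)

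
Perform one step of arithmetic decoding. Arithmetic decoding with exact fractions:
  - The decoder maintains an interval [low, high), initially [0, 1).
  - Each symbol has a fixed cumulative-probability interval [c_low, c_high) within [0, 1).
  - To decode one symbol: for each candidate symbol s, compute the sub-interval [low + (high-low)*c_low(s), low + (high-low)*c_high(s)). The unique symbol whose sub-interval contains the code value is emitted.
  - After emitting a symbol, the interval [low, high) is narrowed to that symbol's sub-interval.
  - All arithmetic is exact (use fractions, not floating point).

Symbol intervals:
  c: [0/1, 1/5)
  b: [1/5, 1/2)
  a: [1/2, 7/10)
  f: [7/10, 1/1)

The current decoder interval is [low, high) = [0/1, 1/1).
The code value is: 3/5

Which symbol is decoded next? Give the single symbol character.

Interval width = high − low = 1/1 − 0/1 = 1/1
Scaled code = (code − low) / width = (3/5 − 0/1) / 1/1 = 3/5
  c: [0/1, 1/5) 
  b: [1/5, 1/2) 
  a: [1/2, 7/10) ← scaled code falls here ✓
  f: [7/10, 1/1) 

Answer: a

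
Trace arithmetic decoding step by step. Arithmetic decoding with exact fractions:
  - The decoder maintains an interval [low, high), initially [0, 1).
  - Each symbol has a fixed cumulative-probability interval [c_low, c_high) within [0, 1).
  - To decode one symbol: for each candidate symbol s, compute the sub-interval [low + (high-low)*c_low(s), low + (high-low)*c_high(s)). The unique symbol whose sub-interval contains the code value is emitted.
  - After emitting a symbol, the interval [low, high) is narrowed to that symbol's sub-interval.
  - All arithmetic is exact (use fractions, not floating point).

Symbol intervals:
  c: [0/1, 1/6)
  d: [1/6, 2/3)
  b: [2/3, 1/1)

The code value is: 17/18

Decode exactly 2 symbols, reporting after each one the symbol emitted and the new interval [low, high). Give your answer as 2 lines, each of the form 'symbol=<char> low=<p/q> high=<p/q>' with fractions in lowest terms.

Answer: symbol=b low=2/3 high=1/1
symbol=b low=8/9 high=1/1

Derivation:
Step 1: interval [0/1, 1/1), width = 1/1 - 0/1 = 1/1
  'c': [0/1 + 1/1*0/1, 0/1 + 1/1*1/6) = [0/1, 1/6)
  'd': [0/1 + 1/1*1/6, 0/1 + 1/1*2/3) = [1/6, 2/3)
  'b': [0/1 + 1/1*2/3, 0/1 + 1/1*1/1) = [2/3, 1/1) <- contains code 17/18
  emit 'b', narrow to [2/3, 1/1)
Step 2: interval [2/3, 1/1), width = 1/1 - 2/3 = 1/3
  'c': [2/3 + 1/3*0/1, 2/3 + 1/3*1/6) = [2/3, 13/18)
  'd': [2/3 + 1/3*1/6, 2/3 + 1/3*2/3) = [13/18, 8/9)
  'b': [2/3 + 1/3*2/3, 2/3 + 1/3*1/1) = [8/9, 1/1) <- contains code 17/18
  emit 'b', narrow to [8/9, 1/1)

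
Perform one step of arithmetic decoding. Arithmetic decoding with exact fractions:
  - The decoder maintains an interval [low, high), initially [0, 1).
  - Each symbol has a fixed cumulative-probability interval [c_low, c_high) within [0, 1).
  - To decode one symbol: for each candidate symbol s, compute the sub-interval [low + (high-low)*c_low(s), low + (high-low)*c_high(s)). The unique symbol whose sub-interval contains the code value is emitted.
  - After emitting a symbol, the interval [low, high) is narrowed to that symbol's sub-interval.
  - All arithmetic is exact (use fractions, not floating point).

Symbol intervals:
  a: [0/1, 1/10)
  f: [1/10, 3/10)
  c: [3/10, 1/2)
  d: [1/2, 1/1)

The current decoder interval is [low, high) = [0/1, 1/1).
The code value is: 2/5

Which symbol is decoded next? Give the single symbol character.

Answer: c

Derivation:
Interval width = high − low = 1/1 − 0/1 = 1/1
Scaled code = (code − low) / width = (2/5 − 0/1) / 1/1 = 2/5
  a: [0/1, 1/10) 
  f: [1/10, 3/10) 
  c: [3/10, 1/2) ← scaled code falls here ✓
  d: [1/2, 1/1) 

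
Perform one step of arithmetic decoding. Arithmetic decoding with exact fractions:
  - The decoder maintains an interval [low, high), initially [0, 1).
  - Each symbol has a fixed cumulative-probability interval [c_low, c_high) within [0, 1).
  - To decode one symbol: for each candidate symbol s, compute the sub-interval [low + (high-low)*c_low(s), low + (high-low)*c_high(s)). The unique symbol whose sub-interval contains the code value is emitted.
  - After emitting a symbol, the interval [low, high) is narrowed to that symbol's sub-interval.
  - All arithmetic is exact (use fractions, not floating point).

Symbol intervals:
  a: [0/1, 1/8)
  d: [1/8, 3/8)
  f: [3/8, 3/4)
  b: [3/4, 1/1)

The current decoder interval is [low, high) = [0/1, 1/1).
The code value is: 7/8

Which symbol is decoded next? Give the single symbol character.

Interval width = high − low = 1/1 − 0/1 = 1/1
Scaled code = (code − low) / width = (7/8 − 0/1) / 1/1 = 7/8
  a: [0/1, 1/8) 
  d: [1/8, 3/8) 
  f: [3/8, 3/4) 
  b: [3/4, 1/1) ← scaled code falls here ✓

Answer: b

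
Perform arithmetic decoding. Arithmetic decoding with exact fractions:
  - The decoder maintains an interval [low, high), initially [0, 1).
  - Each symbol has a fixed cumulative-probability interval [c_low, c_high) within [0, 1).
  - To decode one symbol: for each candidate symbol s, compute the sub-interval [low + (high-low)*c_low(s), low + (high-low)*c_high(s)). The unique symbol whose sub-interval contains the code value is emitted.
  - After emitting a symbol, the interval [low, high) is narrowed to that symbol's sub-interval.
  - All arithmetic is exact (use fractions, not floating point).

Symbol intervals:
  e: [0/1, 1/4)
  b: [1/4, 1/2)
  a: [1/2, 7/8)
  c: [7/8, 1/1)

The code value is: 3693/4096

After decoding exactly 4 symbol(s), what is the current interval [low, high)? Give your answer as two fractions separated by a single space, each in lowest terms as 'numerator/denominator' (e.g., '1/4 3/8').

Answer: 1845/2048 231/256

Derivation:
Step 1: interval [0/1, 1/1), width = 1/1 - 0/1 = 1/1
  'e': [0/1 + 1/1*0/1, 0/1 + 1/1*1/4) = [0/1, 1/4)
  'b': [0/1 + 1/1*1/4, 0/1 + 1/1*1/2) = [1/4, 1/2)
  'a': [0/1 + 1/1*1/2, 0/1 + 1/1*7/8) = [1/2, 7/8)
  'c': [0/1 + 1/1*7/8, 0/1 + 1/1*1/1) = [7/8, 1/1) <- contains code 3693/4096
  emit 'c', narrow to [7/8, 1/1)
Step 2: interval [7/8, 1/1), width = 1/1 - 7/8 = 1/8
  'e': [7/8 + 1/8*0/1, 7/8 + 1/8*1/4) = [7/8, 29/32) <- contains code 3693/4096
  'b': [7/8 + 1/8*1/4, 7/8 + 1/8*1/2) = [29/32, 15/16)
  'a': [7/8 + 1/8*1/2, 7/8 + 1/8*7/8) = [15/16, 63/64)
  'c': [7/8 + 1/8*7/8, 7/8 + 1/8*1/1) = [63/64, 1/1)
  emit 'e', narrow to [7/8, 29/32)
Step 3: interval [7/8, 29/32), width = 29/32 - 7/8 = 1/32
  'e': [7/8 + 1/32*0/1, 7/8 + 1/32*1/4) = [7/8, 113/128)
  'b': [7/8 + 1/32*1/4, 7/8 + 1/32*1/2) = [113/128, 57/64)
  'a': [7/8 + 1/32*1/2, 7/8 + 1/32*7/8) = [57/64, 231/256) <- contains code 3693/4096
  'c': [7/8 + 1/32*7/8, 7/8 + 1/32*1/1) = [231/256, 29/32)
  emit 'a', narrow to [57/64, 231/256)
Step 4: interval [57/64, 231/256), width = 231/256 - 57/64 = 3/256
  'e': [57/64 + 3/256*0/1, 57/64 + 3/256*1/4) = [57/64, 915/1024)
  'b': [57/64 + 3/256*1/4, 57/64 + 3/256*1/2) = [915/1024, 459/512)
  'a': [57/64 + 3/256*1/2, 57/64 + 3/256*7/8) = [459/512, 1845/2048)
  'c': [57/64 + 3/256*7/8, 57/64 + 3/256*1/1) = [1845/2048, 231/256) <- contains code 3693/4096
  emit 'c', narrow to [1845/2048, 231/256)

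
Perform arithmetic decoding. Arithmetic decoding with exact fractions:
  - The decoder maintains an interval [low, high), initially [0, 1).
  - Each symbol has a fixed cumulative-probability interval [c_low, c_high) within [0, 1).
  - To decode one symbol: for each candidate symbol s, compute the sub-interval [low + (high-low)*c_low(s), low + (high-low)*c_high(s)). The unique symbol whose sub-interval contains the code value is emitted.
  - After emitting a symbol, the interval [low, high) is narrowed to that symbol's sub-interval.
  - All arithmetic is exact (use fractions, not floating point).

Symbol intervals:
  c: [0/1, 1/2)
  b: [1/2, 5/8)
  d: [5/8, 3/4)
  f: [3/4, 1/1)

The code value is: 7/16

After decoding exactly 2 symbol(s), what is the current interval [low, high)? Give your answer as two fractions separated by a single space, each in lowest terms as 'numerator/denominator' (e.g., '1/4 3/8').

Answer: 3/8 1/2

Derivation:
Step 1: interval [0/1, 1/1), width = 1/1 - 0/1 = 1/1
  'c': [0/1 + 1/1*0/1, 0/1 + 1/1*1/2) = [0/1, 1/2) <- contains code 7/16
  'b': [0/1 + 1/1*1/2, 0/1 + 1/1*5/8) = [1/2, 5/8)
  'd': [0/1 + 1/1*5/8, 0/1 + 1/1*3/4) = [5/8, 3/4)
  'f': [0/1 + 1/1*3/4, 0/1 + 1/1*1/1) = [3/4, 1/1)
  emit 'c', narrow to [0/1, 1/2)
Step 2: interval [0/1, 1/2), width = 1/2 - 0/1 = 1/2
  'c': [0/1 + 1/2*0/1, 0/1 + 1/2*1/2) = [0/1, 1/4)
  'b': [0/1 + 1/2*1/2, 0/1 + 1/2*5/8) = [1/4, 5/16)
  'd': [0/1 + 1/2*5/8, 0/1 + 1/2*3/4) = [5/16, 3/8)
  'f': [0/1 + 1/2*3/4, 0/1 + 1/2*1/1) = [3/8, 1/2) <- contains code 7/16
  emit 'f', narrow to [3/8, 1/2)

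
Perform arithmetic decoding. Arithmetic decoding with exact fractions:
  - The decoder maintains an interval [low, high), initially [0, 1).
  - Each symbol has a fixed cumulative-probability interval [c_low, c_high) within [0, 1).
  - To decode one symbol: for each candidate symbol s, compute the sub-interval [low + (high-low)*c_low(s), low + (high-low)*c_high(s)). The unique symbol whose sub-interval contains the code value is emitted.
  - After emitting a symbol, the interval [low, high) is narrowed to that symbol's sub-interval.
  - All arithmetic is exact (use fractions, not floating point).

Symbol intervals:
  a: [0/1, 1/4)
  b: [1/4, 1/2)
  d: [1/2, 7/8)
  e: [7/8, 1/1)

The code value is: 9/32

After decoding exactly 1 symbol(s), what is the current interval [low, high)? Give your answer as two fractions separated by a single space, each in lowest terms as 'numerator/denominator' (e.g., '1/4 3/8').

Step 1: interval [0/1, 1/1), width = 1/1 - 0/1 = 1/1
  'a': [0/1 + 1/1*0/1, 0/1 + 1/1*1/4) = [0/1, 1/4)
  'b': [0/1 + 1/1*1/4, 0/1 + 1/1*1/2) = [1/4, 1/2) <- contains code 9/32
  'd': [0/1 + 1/1*1/2, 0/1 + 1/1*7/8) = [1/2, 7/8)
  'e': [0/1 + 1/1*7/8, 0/1 + 1/1*1/1) = [7/8, 1/1)
  emit 'b', narrow to [1/4, 1/2)

Answer: 1/4 1/2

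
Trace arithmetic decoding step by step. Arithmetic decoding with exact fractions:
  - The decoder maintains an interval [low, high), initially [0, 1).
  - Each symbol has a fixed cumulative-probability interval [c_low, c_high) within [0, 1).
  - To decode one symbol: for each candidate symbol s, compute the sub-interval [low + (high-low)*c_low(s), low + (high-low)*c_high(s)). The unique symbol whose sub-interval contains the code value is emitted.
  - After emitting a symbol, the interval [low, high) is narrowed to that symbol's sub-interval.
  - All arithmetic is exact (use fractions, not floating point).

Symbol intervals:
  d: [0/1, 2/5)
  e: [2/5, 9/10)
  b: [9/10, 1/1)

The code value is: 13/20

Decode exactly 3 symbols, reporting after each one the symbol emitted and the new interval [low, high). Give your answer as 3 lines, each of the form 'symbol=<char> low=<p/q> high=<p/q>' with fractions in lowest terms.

Answer: symbol=e low=2/5 high=9/10
symbol=e low=3/5 high=17/20
symbol=d low=3/5 high=7/10

Derivation:
Step 1: interval [0/1, 1/1), width = 1/1 - 0/1 = 1/1
  'd': [0/1 + 1/1*0/1, 0/1 + 1/1*2/5) = [0/1, 2/5)
  'e': [0/1 + 1/1*2/5, 0/1 + 1/1*9/10) = [2/5, 9/10) <- contains code 13/20
  'b': [0/1 + 1/1*9/10, 0/1 + 1/1*1/1) = [9/10, 1/1)
  emit 'e', narrow to [2/5, 9/10)
Step 2: interval [2/5, 9/10), width = 9/10 - 2/5 = 1/2
  'd': [2/5 + 1/2*0/1, 2/5 + 1/2*2/5) = [2/5, 3/5)
  'e': [2/5 + 1/2*2/5, 2/5 + 1/2*9/10) = [3/5, 17/20) <- contains code 13/20
  'b': [2/5 + 1/2*9/10, 2/5 + 1/2*1/1) = [17/20, 9/10)
  emit 'e', narrow to [3/5, 17/20)
Step 3: interval [3/5, 17/20), width = 17/20 - 3/5 = 1/4
  'd': [3/5 + 1/4*0/1, 3/5 + 1/4*2/5) = [3/5, 7/10) <- contains code 13/20
  'e': [3/5 + 1/4*2/5, 3/5 + 1/4*9/10) = [7/10, 33/40)
  'b': [3/5 + 1/4*9/10, 3/5 + 1/4*1/1) = [33/40, 17/20)
  emit 'd', narrow to [3/5, 7/10)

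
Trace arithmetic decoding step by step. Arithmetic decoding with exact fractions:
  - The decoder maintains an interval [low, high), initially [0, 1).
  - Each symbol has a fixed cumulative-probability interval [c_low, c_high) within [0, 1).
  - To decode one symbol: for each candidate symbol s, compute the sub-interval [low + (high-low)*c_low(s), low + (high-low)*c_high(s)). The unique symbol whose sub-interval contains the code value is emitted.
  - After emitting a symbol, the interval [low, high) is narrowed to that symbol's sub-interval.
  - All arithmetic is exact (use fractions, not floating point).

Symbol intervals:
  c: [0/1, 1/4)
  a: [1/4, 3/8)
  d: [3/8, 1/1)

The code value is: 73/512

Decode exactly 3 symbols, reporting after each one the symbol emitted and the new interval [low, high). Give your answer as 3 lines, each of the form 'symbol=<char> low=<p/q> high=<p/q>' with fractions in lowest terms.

Answer: symbol=c low=0/1 high=1/4
symbol=d low=3/32 high=1/4
symbol=a low=17/128 high=39/256

Derivation:
Step 1: interval [0/1, 1/1), width = 1/1 - 0/1 = 1/1
  'c': [0/1 + 1/1*0/1, 0/1 + 1/1*1/4) = [0/1, 1/4) <- contains code 73/512
  'a': [0/1 + 1/1*1/4, 0/1 + 1/1*3/8) = [1/4, 3/8)
  'd': [0/1 + 1/1*3/8, 0/1 + 1/1*1/1) = [3/8, 1/1)
  emit 'c', narrow to [0/1, 1/4)
Step 2: interval [0/1, 1/4), width = 1/4 - 0/1 = 1/4
  'c': [0/1 + 1/4*0/1, 0/1 + 1/4*1/4) = [0/1, 1/16)
  'a': [0/1 + 1/4*1/4, 0/1 + 1/4*3/8) = [1/16, 3/32)
  'd': [0/1 + 1/4*3/8, 0/1 + 1/4*1/1) = [3/32, 1/4) <- contains code 73/512
  emit 'd', narrow to [3/32, 1/4)
Step 3: interval [3/32, 1/4), width = 1/4 - 3/32 = 5/32
  'c': [3/32 + 5/32*0/1, 3/32 + 5/32*1/4) = [3/32, 17/128)
  'a': [3/32 + 5/32*1/4, 3/32 + 5/32*3/8) = [17/128, 39/256) <- contains code 73/512
  'd': [3/32 + 5/32*3/8, 3/32 + 5/32*1/1) = [39/256, 1/4)
  emit 'a', narrow to [17/128, 39/256)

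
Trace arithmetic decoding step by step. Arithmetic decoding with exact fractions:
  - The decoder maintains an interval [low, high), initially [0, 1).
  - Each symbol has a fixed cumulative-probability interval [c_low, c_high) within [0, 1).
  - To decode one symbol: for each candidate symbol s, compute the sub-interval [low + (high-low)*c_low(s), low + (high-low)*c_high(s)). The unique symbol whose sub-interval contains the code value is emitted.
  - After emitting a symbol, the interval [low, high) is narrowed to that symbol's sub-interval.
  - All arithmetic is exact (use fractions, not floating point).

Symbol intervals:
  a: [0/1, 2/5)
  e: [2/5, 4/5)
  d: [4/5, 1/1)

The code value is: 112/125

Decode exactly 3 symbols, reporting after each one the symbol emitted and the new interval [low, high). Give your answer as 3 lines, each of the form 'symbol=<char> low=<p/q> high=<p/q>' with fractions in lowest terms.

Step 1: interval [0/1, 1/1), width = 1/1 - 0/1 = 1/1
  'a': [0/1 + 1/1*0/1, 0/1 + 1/1*2/5) = [0/1, 2/5)
  'e': [0/1 + 1/1*2/5, 0/1 + 1/1*4/5) = [2/5, 4/5)
  'd': [0/1 + 1/1*4/5, 0/1 + 1/1*1/1) = [4/5, 1/1) <- contains code 112/125
  emit 'd', narrow to [4/5, 1/1)
Step 2: interval [4/5, 1/1), width = 1/1 - 4/5 = 1/5
  'a': [4/5 + 1/5*0/1, 4/5 + 1/5*2/5) = [4/5, 22/25)
  'e': [4/5 + 1/5*2/5, 4/5 + 1/5*4/5) = [22/25, 24/25) <- contains code 112/125
  'd': [4/5 + 1/5*4/5, 4/5 + 1/5*1/1) = [24/25, 1/1)
  emit 'e', narrow to [22/25, 24/25)
Step 3: interval [22/25, 24/25), width = 24/25 - 22/25 = 2/25
  'a': [22/25 + 2/25*0/1, 22/25 + 2/25*2/5) = [22/25, 114/125) <- contains code 112/125
  'e': [22/25 + 2/25*2/5, 22/25 + 2/25*4/5) = [114/125, 118/125)
  'd': [22/25 + 2/25*4/5, 22/25 + 2/25*1/1) = [118/125, 24/25)
  emit 'a', narrow to [22/25, 114/125)

Answer: symbol=d low=4/5 high=1/1
symbol=e low=22/25 high=24/25
symbol=a low=22/25 high=114/125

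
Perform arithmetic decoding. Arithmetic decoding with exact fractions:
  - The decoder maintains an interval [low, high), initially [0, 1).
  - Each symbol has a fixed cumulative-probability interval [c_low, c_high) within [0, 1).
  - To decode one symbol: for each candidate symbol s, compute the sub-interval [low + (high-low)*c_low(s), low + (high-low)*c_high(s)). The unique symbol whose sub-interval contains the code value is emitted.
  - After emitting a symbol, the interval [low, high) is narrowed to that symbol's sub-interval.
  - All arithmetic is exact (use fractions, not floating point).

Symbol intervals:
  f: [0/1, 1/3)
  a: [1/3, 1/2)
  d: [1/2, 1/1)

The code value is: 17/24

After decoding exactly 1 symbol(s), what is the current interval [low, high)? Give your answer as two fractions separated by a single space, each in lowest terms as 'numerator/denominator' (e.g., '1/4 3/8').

Step 1: interval [0/1, 1/1), width = 1/1 - 0/1 = 1/1
  'f': [0/1 + 1/1*0/1, 0/1 + 1/1*1/3) = [0/1, 1/3)
  'a': [0/1 + 1/1*1/3, 0/1 + 1/1*1/2) = [1/3, 1/2)
  'd': [0/1 + 1/1*1/2, 0/1 + 1/1*1/1) = [1/2, 1/1) <- contains code 17/24
  emit 'd', narrow to [1/2, 1/1)

Answer: 1/2 1/1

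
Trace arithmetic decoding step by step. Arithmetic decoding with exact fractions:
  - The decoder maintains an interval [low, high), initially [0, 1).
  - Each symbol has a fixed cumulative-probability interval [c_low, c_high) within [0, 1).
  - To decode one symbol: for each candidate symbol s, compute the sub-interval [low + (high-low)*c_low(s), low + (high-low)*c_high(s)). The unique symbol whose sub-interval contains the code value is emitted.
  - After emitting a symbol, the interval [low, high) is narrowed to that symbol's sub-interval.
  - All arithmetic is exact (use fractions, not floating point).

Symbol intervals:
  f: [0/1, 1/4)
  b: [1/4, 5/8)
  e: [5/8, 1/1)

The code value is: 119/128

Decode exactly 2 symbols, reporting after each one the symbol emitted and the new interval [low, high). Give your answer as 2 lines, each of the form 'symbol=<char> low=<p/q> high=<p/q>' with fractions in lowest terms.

Step 1: interval [0/1, 1/1), width = 1/1 - 0/1 = 1/1
  'f': [0/1 + 1/1*0/1, 0/1 + 1/1*1/4) = [0/1, 1/4)
  'b': [0/1 + 1/1*1/4, 0/1 + 1/1*5/8) = [1/4, 5/8)
  'e': [0/1 + 1/1*5/8, 0/1 + 1/1*1/1) = [5/8, 1/1) <- contains code 119/128
  emit 'e', narrow to [5/8, 1/1)
Step 2: interval [5/8, 1/1), width = 1/1 - 5/8 = 3/8
  'f': [5/8 + 3/8*0/1, 5/8 + 3/8*1/4) = [5/8, 23/32)
  'b': [5/8 + 3/8*1/4, 5/8 + 3/8*5/8) = [23/32, 55/64)
  'e': [5/8 + 3/8*5/8, 5/8 + 3/8*1/1) = [55/64, 1/1) <- contains code 119/128
  emit 'e', narrow to [55/64, 1/1)

Answer: symbol=e low=5/8 high=1/1
symbol=e low=55/64 high=1/1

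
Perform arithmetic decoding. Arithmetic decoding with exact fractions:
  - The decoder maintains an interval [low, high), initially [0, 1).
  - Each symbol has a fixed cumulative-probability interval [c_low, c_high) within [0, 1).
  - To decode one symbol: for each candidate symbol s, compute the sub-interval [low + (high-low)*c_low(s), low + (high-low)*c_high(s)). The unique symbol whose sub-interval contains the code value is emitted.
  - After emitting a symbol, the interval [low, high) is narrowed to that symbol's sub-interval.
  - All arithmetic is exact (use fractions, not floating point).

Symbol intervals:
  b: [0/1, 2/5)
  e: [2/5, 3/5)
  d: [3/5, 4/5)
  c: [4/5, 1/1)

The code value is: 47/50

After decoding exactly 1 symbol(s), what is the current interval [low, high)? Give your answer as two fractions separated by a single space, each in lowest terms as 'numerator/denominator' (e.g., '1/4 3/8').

Answer: 4/5 1/1

Derivation:
Step 1: interval [0/1, 1/1), width = 1/1 - 0/1 = 1/1
  'b': [0/1 + 1/1*0/1, 0/1 + 1/1*2/5) = [0/1, 2/5)
  'e': [0/1 + 1/1*2/5, 0/1 + 1/1*3/5) = [2/5, 3/5)
  'd': [0/1 + 1/1*3/5, 0/1 + 1/1*4/5) = [3/5, 4/5)
  'c': [0/1 + 1/1*4/5, 0/1 + 1/1*1/1) = [4/5, 1/1) <- contains code 47/50
  emit 'c', narrow to [4/5, 1/1)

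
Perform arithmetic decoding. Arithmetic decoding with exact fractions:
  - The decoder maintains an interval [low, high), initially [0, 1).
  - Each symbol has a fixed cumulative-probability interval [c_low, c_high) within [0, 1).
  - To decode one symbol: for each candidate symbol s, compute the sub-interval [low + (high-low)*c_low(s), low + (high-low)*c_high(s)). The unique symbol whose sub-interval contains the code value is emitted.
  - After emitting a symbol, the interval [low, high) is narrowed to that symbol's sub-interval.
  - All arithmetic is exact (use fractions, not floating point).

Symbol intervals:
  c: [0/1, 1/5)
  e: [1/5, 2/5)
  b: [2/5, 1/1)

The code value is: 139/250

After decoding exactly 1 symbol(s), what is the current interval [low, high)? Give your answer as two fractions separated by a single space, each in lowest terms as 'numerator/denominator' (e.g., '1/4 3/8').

Step 1: interval [0/1, 1/1), width = 1/1 - 0/1 = 1/1
  'c': [0/1 + 1/1*0/1, 0/1 + 1/1*1/5) = [0/1, 1/5)
  'e': [0/1 + 1/1*1/5, 0/1 + 1/1*2/5) = [1/5, 2/5)
  'b': [0/1 + 1/1*2/5, 0/1 + 1/1*1/1) = [2/5, 1/1) <- contains code 139/250
  emit 'b', narrow to [2/5, 1/1)

Answer: 2/5 1/1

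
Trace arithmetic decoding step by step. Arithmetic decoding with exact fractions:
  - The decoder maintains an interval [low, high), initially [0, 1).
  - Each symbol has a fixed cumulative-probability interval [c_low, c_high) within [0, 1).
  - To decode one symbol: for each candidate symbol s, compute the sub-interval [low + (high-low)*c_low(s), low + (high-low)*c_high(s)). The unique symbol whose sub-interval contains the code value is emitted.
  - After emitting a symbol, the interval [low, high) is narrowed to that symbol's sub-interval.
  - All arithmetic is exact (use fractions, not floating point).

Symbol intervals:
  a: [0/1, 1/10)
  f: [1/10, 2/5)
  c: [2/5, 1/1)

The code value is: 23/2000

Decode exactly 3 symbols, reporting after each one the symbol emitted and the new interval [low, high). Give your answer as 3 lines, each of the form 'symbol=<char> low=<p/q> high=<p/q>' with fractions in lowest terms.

Step 1: interval [0/1, 1/1), width = 1/1 - 0/1 = 1/1
  'a': [0/1 + 1/1*0/1, 0/1 + 1/1*1/10) = [0/1, 1/10) <- contains code 23/2000
  'f': [0/1 + 1/1*1/10, 0/1 + 1/1*2/5) = [1/10, 2/5)
  'c': [0/1 + 1/1*2/5, 0/1 + 1/1*1/1) = [2/5, 1/1)
  emit 'a', narrow to [0/1, 1/10)
Step 2: interval [0/1, 1/10), width = 1/10 - 0/1 = 1/10
  'a': [0/1 + 1/10*0/1, 0/1 + 1/10*1/10) = [0/1, 1/100)
  'f': [0/1 + 1/10*1/10, 0/1 + 1/10*2/5) = [1/100, 1/25) <- contains code 23/2000
  'c': [0/1 + 1/10*2/5, 0/1 + 1/10*1/1) = [1/25, 1/10)
  emit 'f', narrow to [1/100, 1/25)
Step 3: interval [1/100, 1/25), width = 1/25 - 1/100 = 3/100
  'a': [1/100 + 3/100*0/1, 1/100 + 3/100*1/10) = [1/100, 13/1000) <- contains code 23/2000
  'f': [1/100 + 3/100*1/10, 1/100 + 3/100*2/5) = [13/1000, 11/500)
  'c': [1/100 + 3/100*2/5, 1/100 + 3/100*1/1) = [11/500, 1/25)
  emit 'a', narrow to [1/100, 13/1000)

Answer: symbol=a low=0/1 high=1/10
symbol=f low=1/100 high=1/25
symbol=a low=1/100 high=13/1000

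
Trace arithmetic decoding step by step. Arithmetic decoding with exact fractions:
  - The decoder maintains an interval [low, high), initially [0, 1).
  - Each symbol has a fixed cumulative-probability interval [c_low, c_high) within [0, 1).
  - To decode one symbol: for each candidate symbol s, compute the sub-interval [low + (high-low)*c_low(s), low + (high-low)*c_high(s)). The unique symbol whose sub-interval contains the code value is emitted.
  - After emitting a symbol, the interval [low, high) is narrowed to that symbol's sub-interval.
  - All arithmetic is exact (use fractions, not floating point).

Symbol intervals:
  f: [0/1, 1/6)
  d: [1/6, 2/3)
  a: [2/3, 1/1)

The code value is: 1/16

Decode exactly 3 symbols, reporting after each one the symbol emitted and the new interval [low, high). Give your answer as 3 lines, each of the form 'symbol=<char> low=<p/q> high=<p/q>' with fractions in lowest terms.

Step 1: interval [0/1, 1/1), width = 1/1 - 0/1 = 1/1
  'f': [0/1 + 1/1*0/1, 0/1 + 1/1*1/6) = [0/1, 1/6) <- contains code 1/16
  'd': [0/1 + 1/1*1/6, 0/1 + 1/1*2/3) = [1/6, 2/3)
  'a': [0/1 + 1/1*2/3, 0/1 + 1/1*1/1) = [2/3, 1/1)
  emit 'f', narrow to [0/1, 1/6)
Step 2: interval [0/1, 1/6), width = 1/6 - 0/1 = 1/6
  'f': [0/1 + 1/6*0/1, 0/1 + 1/6*1/6) = [0/1, 1/36)
  'd': [0/1 + 1/6*1/6, 0/1 + 1/6*2/3) = [1/36, 1/9) <- contains code 1/16
  'a': [0/1 + 1/6*2/3, 0/1 + 1/6*1/1) = [1/9, 1/6)
  emit 'd', narrow to [1/36, 1/9)
Step 3: interval [1/36, 1/9), width = 1/9 - 1/36 = 1/12
  'f': [1/36 + 1/12*0/1, 1/36 + 1/12*1/6) = [1/36, 1/24)
  'd': [1/36 + 1/12*1/6, 1/36 + 1/12*2/3) = [1/24, 1/12) <- contains code 1/16
  'a': [1/36 + 1/12*2/3, 1/36 + 1/12*1/1) = [1/12, 1/9)
  emit 'd', narrow to [1/24, 1/12)

Answer: symbol=f low=0/1 high=1/6
symbol=d low=1/36 high=1/9
symbol=d low=1/24 high=1/12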